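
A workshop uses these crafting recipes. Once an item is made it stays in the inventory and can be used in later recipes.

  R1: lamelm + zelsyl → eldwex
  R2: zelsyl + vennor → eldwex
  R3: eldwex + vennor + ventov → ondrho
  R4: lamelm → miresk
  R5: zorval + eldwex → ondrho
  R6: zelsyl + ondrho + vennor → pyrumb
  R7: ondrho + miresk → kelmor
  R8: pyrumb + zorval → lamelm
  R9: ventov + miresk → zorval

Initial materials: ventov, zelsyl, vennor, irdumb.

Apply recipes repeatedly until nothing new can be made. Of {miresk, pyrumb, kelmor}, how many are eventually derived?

1

zelsyl + vennor → eldwex (R2).
eldwex + vennor + ventov → ondrho (R3).
Using R6, zelsyl, ondrho, and vennor make pyrumb.
miresk would need lamelm (R4), but lamelm is never obtained.
pyrumb: reached.
kelmor would need ondrho and miresk (R7), but miresk is never obtained.
Reached: pyrumb — 1 of the 3.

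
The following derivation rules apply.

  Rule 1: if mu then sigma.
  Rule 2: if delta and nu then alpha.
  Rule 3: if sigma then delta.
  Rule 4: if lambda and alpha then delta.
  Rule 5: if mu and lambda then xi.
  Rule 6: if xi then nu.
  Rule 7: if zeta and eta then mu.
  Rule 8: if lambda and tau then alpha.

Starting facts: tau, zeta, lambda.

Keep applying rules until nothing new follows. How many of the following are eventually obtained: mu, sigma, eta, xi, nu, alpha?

From lambda and tau, Rule 8 gives alpha.
mu would need zeta and eta (Rule 7), but eta is never established.
sigma would need mu (Rule 1), but mu is never established.
No rule produces eta, and it is not given.
xi would need mu and lambda (Rule 5), but mu is never established.
nu would need xi (Rule 6), but xi is never established.
alpha: reached.
Reached: alpha — 1 of the 6.

1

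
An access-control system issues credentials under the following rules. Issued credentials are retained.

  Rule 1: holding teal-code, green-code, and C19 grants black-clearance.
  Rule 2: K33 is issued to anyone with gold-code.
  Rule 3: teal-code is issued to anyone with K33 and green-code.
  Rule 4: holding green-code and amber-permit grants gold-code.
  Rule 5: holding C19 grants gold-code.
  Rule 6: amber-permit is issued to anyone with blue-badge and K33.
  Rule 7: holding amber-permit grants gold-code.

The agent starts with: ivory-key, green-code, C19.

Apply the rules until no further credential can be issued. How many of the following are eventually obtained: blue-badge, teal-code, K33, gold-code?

3

Holding C19 grants gold-code (Rule 5).
Holding gold-code grants K33 (Rule 2).
Holding K33 and green-code grants teal-code (Rule 3).
No rule produces blue-badge, and it is not given.
teal-code: reached.
K33: reached.
gold-code: reached.
Reached: teal-code, K33, and gold-code — 3 of the 4.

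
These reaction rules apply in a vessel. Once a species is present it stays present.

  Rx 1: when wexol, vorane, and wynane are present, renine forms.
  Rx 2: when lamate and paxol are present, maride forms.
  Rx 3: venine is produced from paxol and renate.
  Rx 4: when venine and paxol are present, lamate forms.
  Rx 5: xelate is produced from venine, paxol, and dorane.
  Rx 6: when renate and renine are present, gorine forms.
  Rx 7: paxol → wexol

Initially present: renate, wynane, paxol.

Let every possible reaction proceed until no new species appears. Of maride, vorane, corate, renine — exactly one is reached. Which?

maride

paxol and renate present → venine forms (Rx 3).
venine and paxol present → lamate forms (Rx 4).
lamate and paxol present → maride forms (Rx 2).
No rule produces corate, and it is not given. renine would need wexol, vorane, and wynane (Rx 1), but vorane never forms. No rule produces vorane, and it is not given.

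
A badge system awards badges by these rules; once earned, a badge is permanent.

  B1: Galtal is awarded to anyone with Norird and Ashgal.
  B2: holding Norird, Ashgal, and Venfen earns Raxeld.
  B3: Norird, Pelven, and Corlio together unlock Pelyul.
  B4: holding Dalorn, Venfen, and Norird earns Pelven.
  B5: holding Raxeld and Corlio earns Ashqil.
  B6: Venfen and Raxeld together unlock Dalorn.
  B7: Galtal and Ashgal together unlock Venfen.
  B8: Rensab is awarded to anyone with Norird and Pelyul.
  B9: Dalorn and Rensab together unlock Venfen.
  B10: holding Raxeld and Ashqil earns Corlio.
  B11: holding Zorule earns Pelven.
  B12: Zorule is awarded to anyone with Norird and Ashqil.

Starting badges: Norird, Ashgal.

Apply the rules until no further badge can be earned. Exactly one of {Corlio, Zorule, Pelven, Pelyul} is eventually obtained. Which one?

Pelven

With Norird and Ashgal, Galtal is earned (B1).
With Galtal and Ashgal, Venfen is earned (B7).
With Norird, Ashgal, and Venfen, Raxeld is earned (B2).
With Venfen and Raxeld, Dalorn is earned (B6).
With Dalorn, Venfen, and Norird, Pelven is earned (B4).
Corlio would need Raxeld and Ashqil (B10), but Ashqil is never earned. Zorule would need Norird and Ashqil (B12), but Ashqil is never earned. Pelyul would need Norird, Pelven, and Corlio (B3), but Corlio is never earned.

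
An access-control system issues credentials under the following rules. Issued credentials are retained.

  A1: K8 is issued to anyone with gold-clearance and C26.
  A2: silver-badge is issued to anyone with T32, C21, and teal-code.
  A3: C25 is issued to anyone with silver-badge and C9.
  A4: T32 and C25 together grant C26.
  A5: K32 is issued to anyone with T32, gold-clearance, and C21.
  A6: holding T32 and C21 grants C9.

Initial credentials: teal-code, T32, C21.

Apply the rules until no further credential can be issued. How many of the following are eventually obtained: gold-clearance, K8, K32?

No rule produces gold-clearance, and it is not given.
K8 would need gold-clearance and C26 (A1), but gold-clearance is never granted.
K32 would need T32, gold-clearance, and C21 (A5), but gold-clearance is never granted.
None of the 3 are reached.

0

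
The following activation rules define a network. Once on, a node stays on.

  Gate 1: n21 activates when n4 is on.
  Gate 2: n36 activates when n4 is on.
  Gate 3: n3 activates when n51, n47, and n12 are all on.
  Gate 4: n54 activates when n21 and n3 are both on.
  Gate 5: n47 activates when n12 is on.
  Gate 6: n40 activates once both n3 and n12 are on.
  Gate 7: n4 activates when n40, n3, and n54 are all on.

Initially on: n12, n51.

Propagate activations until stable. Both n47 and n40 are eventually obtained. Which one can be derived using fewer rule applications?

n47

n47: n12 is on, so n47 activates (Gate 5). [1 rule application]
n40: n12 is on, so n47 activates (Gate 5). Gate 3: n51, n47, and n12 on → n3 on. Gate 6: n3 and n12 on → n40 on. [3 rule applications]
n47 needs fewer.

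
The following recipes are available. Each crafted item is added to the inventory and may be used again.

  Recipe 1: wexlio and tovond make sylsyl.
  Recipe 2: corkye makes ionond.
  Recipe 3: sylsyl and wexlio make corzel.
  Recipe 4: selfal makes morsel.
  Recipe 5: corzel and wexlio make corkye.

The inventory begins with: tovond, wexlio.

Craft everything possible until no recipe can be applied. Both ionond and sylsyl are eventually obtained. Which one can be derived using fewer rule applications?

sylsyl: wexlio and tovond → sylsyl (Recipe 1). [1 rule application]
ionond: Using Recipe 1, wexlio and tovond make sylsyl. Using Recipe 3, sylsyl and wexlio make corzel. corzel and wexlio → corkye (Recipe 5). Using Recipe 2, corkye makes ionond. [4 rule applications]
sylsyl needs fewer.

sylsyl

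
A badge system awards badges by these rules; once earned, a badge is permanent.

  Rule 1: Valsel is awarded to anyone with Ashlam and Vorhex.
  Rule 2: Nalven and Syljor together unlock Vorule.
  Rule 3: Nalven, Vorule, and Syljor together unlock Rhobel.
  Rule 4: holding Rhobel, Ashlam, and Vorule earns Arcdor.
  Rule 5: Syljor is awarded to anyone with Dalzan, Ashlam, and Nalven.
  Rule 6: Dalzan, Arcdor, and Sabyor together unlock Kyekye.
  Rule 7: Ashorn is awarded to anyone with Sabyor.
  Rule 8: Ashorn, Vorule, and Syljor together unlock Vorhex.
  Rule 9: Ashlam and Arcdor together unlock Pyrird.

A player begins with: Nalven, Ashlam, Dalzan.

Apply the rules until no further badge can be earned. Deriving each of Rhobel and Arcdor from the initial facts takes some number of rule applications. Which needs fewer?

Rhobel: With Dalzan, Ashlam, and Nalven, Syljor is earned (Rule 5). With Nalven and Syljor, Vorule is earned (Rule 2). With Nalven, Vorule, and Syljor, Rhobel is earned (Rule 3). [3 rule applications]
Arcdor: With Dalzan, Ashlam, and Nalven, Syljor is earned (Rule 5). With Nalven and Syljor, Vorule is earned (Rule 2). With Nalven, Vorule, and Syljor, Rhobel is earned (Rule 3). With Rhobel, Ashlam, and Vorule, Arcdor is earned (Rule 4). [4 rule applications]
Rhobel needs fewer.

Rhobel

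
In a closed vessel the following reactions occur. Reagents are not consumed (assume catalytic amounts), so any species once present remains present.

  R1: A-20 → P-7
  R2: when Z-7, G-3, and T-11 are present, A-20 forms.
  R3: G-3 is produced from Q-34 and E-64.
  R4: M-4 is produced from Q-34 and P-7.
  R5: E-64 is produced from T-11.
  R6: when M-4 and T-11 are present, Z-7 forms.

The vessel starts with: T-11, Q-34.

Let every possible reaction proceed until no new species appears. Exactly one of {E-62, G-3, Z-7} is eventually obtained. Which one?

G-3

T-11 present → E-64 forms (R5).
Q-34 and E-64 present → G-3 forms (R3).
No rule produces E-62, and it is not given. Z-7 would need M-4 and T-11 (R6), but M-4 never forms.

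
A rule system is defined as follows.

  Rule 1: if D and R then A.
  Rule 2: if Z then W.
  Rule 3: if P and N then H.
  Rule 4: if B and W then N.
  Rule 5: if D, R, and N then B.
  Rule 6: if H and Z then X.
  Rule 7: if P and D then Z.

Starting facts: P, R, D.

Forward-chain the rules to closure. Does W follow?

Yes

P and D hold, so Z follows (Rule 7).
From Z, Rule 2 gives W.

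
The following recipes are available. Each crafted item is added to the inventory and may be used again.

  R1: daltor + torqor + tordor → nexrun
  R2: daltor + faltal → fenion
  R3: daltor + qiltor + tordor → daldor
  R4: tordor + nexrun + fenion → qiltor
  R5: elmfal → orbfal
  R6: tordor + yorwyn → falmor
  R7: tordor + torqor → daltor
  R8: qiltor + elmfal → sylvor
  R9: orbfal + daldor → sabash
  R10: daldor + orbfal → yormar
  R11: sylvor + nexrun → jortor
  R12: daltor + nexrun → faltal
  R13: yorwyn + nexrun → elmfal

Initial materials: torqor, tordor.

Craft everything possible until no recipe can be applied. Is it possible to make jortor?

No

jortor would need sylvor and nexrun (R11), but sylvor is never obtained.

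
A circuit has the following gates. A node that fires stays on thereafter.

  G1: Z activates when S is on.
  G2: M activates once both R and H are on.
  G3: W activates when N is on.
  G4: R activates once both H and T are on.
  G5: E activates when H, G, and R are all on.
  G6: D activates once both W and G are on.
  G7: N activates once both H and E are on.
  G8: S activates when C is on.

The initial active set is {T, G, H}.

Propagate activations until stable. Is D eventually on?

H and T are on, so R activates (G4).
G5: H, G, and R on → E on.
G7: H and E on → N on.
N is on, so W activates (G3).
G6: W and G on → D on.

Yes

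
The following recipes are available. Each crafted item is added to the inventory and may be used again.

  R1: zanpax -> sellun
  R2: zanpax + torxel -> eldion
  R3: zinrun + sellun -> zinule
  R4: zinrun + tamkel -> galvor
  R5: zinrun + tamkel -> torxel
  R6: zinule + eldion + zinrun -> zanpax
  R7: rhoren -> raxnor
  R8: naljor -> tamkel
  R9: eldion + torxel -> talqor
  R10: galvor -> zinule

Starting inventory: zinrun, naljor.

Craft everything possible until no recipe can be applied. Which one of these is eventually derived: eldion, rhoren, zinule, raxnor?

Using R8, naljor makes tamkel.
Using R4, zinrun and tamkel make galvor.
Using R10, galvor makes zinule.
No rule produces rhoren, and it is not given. raxnor would need rhoren (R7), but rhoren is never obtained. eldion would need zanpax and torxel (R2), but zanpax is never obtained.

zinule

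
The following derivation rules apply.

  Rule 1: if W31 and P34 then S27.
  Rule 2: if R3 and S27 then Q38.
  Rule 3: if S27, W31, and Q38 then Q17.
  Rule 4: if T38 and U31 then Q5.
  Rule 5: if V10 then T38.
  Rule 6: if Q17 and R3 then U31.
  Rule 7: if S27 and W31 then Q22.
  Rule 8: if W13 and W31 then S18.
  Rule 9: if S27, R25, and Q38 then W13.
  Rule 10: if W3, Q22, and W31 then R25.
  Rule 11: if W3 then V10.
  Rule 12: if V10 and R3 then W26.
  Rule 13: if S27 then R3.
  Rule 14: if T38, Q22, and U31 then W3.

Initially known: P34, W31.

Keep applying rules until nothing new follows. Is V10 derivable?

No

V10 would need W3 (Rule 11), but W3 is never established.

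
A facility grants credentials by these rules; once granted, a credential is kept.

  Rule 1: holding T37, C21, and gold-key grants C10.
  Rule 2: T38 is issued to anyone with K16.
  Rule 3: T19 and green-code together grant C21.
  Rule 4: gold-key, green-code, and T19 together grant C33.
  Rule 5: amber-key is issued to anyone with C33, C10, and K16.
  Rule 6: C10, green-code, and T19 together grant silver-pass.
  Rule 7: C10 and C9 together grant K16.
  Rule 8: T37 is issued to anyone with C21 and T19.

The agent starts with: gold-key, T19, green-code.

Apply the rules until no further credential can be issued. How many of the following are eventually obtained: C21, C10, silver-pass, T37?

4

Holding T19 and green-code grants C21 (Rule 3).
Holding C21 and T19 grants T37 (Rule 8).
Holding T37, C21, and gold-key grants C10 (Rule 1).
Holding C10, green-code, and T19 grants silver-pass (Rule 6).
C21: reached.
C10: reached.
silver-pass: reached.
T37: reached.
All 4 are reached.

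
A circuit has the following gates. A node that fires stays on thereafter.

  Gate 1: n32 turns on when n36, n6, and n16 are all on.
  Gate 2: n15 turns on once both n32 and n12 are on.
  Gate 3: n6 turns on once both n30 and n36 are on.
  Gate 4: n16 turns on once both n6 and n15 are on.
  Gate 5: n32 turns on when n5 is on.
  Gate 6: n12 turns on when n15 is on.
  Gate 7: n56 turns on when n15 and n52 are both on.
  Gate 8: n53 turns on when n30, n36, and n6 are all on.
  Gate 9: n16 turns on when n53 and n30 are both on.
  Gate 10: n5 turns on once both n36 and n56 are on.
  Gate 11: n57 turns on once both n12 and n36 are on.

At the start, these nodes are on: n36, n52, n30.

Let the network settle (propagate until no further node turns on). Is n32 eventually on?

Yes

Gate 3: n30 and n36 on → n6 on.
n30, n36, and n6 are on, so n53 turns on (Gate 8).
Gate 9: n53 and n30 on → n16 on.
Gate 1: n36, n6, and n16 on → n32 on.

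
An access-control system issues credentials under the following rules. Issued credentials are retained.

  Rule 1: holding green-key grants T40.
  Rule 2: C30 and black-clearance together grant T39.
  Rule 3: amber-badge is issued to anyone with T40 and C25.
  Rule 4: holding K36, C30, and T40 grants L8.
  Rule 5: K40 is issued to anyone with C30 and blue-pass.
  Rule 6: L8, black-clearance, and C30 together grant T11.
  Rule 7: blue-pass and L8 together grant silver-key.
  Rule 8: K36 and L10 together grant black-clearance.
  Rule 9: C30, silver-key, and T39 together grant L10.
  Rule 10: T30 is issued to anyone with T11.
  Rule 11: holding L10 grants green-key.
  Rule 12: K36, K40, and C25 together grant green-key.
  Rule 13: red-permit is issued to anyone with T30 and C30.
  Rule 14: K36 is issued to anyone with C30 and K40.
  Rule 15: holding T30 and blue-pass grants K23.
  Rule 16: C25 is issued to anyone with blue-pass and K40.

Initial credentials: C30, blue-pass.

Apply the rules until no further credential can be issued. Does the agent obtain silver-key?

Yes

Holding C30 and blue-pass grants K40 (Rule 5).
Holding C30 and K40 grants K36 (Rule 14).
Holding blue-pass and K40 grants C25 (Rule 16).
Holding K36, K40, and C25 grants green-key (Rule 12).
Holding green-key grants T40 (Rule 1).
Holding K36, C30, and T40 grants L8 (Rule 4).
Holding blue-pass and L8 grants silver-key (Rule 7).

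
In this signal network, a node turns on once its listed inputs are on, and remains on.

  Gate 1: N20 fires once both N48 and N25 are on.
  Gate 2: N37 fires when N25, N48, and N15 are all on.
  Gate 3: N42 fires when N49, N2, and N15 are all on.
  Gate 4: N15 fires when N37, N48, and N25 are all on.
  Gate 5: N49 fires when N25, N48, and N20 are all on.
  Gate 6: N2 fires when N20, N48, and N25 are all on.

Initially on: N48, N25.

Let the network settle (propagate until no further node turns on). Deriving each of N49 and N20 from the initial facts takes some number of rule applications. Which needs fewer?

N20: Gate 1: N48 and N25 on → N20 on. [1 rule application]
N49: Gate 1: N48 and N25 on → N20 on. N25, N48, and N20 are on, so N49 fires (Gate 5). [2 rule applications]
N20 needs fewer.

N20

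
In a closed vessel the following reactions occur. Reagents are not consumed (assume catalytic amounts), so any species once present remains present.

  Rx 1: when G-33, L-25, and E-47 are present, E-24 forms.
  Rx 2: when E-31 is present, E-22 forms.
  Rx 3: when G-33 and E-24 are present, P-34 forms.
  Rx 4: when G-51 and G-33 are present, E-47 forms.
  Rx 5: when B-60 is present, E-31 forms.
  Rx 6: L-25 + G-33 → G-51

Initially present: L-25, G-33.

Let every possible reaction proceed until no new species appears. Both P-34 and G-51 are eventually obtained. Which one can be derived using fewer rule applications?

G-51

G-51: L-25 and G-33 present → G-51 forms (Rx 6). [1 rule application]
P-34: L-25 and G-33 present → G-51 forms (Rx 6). G-51 and G-33 present → E-47 forms (Rx 4). G-33, L-25, and E-47 present → E-24 forms (Rx 1). G-33 and E-24 present → P-34 forms (Rx 3). [4 rule applications]
G-51 needs fewer.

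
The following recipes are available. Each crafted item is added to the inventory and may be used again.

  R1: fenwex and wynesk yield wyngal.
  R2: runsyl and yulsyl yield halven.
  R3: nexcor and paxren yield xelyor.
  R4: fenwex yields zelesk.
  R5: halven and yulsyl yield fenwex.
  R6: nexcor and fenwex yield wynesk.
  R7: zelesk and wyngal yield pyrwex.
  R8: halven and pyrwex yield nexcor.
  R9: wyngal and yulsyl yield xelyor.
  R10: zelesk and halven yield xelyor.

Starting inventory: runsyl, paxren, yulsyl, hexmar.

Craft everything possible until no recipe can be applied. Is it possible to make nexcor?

No

nexcor would need halven and pyrwex (R8), but pyrwex is never obtained.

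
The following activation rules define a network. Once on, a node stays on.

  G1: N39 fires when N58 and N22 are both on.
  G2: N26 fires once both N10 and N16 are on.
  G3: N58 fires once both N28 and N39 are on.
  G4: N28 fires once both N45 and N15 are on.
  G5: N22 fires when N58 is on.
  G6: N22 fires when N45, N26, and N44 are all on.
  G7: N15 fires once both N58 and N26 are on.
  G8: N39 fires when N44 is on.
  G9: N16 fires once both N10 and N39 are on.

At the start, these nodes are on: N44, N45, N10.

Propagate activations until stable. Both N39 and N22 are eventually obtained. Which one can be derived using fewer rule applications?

N39

N39: N44 is on, so N39 fires (G8). [1 rule application]
N22: G8: N44 on → N39 on. G9: N10 and N39 on → N16 on. N10 and N16 are on, so N26 fires (G2). G6: N45, N26, and N44 on → N22 on. [4 rule applications]
N39 needs fewer.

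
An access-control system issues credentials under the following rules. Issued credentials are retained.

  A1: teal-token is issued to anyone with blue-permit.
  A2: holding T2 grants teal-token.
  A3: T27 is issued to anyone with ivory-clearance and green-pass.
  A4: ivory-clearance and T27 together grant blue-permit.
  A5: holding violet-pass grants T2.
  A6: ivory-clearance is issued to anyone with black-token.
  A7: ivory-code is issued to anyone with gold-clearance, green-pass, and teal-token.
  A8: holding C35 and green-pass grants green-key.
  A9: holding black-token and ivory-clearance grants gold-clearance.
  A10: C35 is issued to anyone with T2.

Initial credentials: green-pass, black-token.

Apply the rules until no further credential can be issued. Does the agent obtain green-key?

green-key would need C35 and green-pass (A8), but C35 is never granted.

No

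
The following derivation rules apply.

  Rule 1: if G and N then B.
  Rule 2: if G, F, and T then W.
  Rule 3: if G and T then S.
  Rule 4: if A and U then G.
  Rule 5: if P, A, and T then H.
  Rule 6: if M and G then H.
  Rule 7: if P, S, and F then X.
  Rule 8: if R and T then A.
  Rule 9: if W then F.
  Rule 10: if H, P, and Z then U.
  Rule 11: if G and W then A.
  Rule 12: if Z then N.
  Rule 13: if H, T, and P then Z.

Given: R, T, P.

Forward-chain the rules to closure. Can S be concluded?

R and T hold, so A follows (Rule 8).
From P, A, and T, Rule 5 gives H.
H, T, and P hold, so Z follows (Rule 13).
H, P, and Z hold, so U follows (Rule 10).
From A and U, Rule 4 gives G.
G and T hold, so S follows (Rule 3).

Yes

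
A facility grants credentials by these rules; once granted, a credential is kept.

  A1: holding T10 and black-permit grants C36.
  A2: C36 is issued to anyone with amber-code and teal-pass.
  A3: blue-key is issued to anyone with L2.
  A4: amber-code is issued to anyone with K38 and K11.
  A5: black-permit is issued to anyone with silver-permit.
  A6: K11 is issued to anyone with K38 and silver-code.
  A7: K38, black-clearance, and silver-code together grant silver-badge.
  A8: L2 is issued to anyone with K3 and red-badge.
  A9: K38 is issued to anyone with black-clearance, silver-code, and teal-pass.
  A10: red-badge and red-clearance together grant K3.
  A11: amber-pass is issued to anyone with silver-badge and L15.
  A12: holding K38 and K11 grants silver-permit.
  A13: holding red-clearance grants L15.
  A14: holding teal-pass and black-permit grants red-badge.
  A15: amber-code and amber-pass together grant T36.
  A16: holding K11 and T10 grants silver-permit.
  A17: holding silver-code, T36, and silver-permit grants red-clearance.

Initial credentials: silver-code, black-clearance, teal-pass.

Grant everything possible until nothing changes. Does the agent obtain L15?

L15 would need red-clearance (A13), but red-clearance is never granted.

No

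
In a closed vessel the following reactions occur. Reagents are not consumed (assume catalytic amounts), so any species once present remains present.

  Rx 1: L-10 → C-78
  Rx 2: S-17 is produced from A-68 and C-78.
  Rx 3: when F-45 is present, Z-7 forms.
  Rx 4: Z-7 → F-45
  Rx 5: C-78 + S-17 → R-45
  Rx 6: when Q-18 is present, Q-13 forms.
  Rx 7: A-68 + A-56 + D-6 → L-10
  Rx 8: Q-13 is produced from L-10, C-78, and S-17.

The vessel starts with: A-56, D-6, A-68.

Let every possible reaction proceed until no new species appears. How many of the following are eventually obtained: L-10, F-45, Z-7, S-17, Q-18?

A-68, A-56, and D-6 present → L-10 forms (Rx 7).
L-10 present → C-78 forms (Rx 1).
A-68 and C-78 present → S-17 forms (Rx 2).
L-10: reached.
F-45 would need Z-7 (Rx 4), but Z-7 never forms.
Z-7 would need F-45 (Rx 3), but F-45 never forms.
S-17: reached.
No rule produces Q-18, and it is not given.
Reached: L-10 and S-17 — 2 of the 5.

2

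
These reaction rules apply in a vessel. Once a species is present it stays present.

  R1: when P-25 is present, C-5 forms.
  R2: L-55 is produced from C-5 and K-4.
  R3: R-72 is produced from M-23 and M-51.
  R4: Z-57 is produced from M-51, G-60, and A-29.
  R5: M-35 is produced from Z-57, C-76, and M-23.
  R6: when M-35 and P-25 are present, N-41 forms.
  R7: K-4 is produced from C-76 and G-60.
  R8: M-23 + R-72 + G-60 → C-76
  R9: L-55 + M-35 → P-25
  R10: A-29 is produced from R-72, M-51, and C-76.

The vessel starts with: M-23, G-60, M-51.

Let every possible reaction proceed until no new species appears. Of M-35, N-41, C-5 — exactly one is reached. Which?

M-35

M-23 and M-51 present → R-72 forms (R3).
M-23, R-72, and G-60 present → C-76 forms (R8).
R-72, M-51, and C-76 present → A-29 forms (R10).
M-51, G-60, and A-29 present → Z-57 forms (R4).
Z-57, C-76, and M-23 present → M-35 forms (R5).
N-41 would need M-35 and P-25 (R6), but P-25 never forms. C-5 would need P-25 (R1), but P-25 never forms.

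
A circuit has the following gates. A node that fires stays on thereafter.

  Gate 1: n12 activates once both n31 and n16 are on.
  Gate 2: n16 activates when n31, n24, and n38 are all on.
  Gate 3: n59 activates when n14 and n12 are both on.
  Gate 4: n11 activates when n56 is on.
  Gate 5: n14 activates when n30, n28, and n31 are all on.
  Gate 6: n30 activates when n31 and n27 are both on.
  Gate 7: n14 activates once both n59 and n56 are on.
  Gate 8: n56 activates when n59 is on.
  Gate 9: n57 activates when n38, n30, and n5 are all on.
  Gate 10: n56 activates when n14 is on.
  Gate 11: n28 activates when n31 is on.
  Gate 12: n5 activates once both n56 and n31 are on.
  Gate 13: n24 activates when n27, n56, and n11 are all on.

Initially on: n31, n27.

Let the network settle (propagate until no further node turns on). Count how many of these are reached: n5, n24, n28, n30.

n31 is on, so n28 activates (Gate 11).
n31 and n27 are on, so n30 activates (Gate 6).
Gate 5: n30, n28, and n31 on → n14 on.
n14 is on, so n56 activates (Gate 10).
Gate 4: n56 on → n11 on.
n56 and n31 are on, so n5 activates (Gate 12).
Gate 13: n27, n56, and n11 on → n24 on.
n5: reached.
n24: reached.
n28: reached.
n30: reached.
All 4 are reached.

4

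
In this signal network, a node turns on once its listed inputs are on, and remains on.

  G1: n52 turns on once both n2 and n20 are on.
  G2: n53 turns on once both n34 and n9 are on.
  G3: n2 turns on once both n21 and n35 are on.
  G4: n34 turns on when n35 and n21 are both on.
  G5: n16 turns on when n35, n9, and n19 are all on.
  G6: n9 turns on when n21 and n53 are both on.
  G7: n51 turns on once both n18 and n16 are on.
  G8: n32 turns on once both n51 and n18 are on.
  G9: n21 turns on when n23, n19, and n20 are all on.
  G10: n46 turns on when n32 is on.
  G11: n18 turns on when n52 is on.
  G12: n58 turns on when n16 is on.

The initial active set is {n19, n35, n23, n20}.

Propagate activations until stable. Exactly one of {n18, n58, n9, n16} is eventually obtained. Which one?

n18

n23, n19, and n20 are on, so n21 turns on (G9).
G3: n21 and n35 on → n2 on.
G1: n2 and n20 on → n52 on.
n52 is on, so n18 turns on (G11).
n58 would need n16 (G12), but n16 never turns on. n9 would need n21 and n53 (G6), but n53 never turns on. n16 would need n35, n9, and n19 (G5), but n9 never turns on.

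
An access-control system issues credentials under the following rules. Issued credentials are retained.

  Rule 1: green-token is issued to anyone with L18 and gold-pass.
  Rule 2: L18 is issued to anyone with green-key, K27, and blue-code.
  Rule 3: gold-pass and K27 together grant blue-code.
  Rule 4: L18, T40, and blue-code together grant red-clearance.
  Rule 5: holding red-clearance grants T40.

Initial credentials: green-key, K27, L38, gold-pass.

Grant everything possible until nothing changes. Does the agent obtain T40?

T40 would need red-clearance (Rule 5), but red-clearance is never granted.

No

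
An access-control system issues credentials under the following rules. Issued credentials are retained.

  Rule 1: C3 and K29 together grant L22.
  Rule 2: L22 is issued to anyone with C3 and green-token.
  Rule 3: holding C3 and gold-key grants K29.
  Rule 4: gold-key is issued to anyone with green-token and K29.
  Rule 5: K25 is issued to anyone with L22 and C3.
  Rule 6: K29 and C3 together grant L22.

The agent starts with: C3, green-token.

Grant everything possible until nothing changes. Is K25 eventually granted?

Yes

Holding C3 and green-token grants L22 (Rule 2).
Holding L22 and C3 grants K25 (Rule 5).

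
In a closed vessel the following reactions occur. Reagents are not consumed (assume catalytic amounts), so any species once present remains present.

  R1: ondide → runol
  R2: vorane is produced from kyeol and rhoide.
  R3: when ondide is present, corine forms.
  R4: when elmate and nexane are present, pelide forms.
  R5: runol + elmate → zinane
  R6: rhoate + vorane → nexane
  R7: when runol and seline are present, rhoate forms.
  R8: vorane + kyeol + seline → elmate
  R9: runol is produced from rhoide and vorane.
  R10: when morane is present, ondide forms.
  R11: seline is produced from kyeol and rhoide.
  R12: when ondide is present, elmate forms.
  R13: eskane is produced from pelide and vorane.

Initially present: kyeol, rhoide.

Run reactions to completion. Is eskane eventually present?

kyeol and rhoide present → seline forms (R11).
kyeol and rhoide present → vorane forms (R2).
vorane, kyeol, and seline present → elmate forms (R8).
rhoide and vorane present → runol forms (R9).
runol and seline present → rhoate forms (R7).
rhoate and vorane present → nexane forms (R6).
elmate and nexane present → pelide forms (R4).
pelide and vorane present → eskane forms (R13).

Yes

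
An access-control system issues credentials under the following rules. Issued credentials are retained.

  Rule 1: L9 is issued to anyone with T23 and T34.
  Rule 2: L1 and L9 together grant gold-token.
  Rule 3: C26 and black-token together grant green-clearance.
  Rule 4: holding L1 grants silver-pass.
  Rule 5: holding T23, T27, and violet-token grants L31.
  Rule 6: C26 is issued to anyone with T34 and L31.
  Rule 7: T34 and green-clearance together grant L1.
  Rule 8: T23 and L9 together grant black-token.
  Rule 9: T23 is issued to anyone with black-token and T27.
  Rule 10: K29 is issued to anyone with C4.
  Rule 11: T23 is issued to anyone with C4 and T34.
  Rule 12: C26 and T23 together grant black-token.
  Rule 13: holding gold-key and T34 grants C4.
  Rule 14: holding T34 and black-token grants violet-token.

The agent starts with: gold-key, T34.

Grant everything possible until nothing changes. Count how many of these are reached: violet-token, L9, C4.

Holding gold-key and T34 grants C4 (Rule 13).
Holding C4 and T34 grants T23 (Rule 11).
Holding T23 and T34 grants L9 (Rule 1).
Holding T23 and L9 grants black-token (Rule 8).
Holding T34 and black-token grants violet-token (Rule 14).
violet-token: reached.
L9: reached.
C4: reached.
All 3 are reached.

3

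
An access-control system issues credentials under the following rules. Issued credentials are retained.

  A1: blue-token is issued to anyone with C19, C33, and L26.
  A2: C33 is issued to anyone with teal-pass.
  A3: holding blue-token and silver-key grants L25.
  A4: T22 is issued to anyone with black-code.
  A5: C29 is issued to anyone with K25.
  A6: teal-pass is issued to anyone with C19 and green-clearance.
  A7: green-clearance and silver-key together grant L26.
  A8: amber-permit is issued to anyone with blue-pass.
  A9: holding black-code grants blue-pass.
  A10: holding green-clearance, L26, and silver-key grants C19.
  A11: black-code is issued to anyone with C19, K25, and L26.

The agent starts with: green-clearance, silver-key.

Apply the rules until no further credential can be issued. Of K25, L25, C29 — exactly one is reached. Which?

L25

Holding green-clearance and silver-key grants L26 (A7).
Holding green-clearance, L26, and silver-key grants C19 (A10).
Holding C19 and green-clearance grants teal-pass (A6).
Holding teal-pass grants C33 (A2).
Holding C19, C33, and L26 grants blue-token (A1).
Holding blue-token and silver-key grants L25 (A3).
No rule produces K25, and it is not given. C29 would need K25 (A5), but K25 is never granted.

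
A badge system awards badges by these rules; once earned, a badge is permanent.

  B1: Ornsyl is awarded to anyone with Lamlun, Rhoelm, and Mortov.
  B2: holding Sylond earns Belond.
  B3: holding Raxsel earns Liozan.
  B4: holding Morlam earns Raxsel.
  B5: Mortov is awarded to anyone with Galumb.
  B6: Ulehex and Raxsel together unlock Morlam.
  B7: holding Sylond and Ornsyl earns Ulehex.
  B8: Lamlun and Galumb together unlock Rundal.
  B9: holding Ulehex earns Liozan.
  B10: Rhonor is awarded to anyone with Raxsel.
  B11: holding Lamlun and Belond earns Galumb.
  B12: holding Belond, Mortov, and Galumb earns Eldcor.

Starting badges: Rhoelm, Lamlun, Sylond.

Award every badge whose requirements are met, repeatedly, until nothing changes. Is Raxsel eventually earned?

No

Raxsel would need Morlam (B4), but Morlam is never earned.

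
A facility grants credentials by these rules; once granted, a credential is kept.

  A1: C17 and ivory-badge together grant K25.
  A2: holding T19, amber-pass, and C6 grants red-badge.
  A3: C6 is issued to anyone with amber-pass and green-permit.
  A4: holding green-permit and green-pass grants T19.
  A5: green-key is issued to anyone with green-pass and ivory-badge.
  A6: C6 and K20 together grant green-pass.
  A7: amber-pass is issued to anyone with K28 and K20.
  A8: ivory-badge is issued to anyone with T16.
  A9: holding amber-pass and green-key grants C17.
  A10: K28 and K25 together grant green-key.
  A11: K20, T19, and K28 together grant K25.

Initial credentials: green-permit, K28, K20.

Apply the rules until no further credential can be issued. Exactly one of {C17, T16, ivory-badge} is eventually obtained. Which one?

Holding K28 and K20 grants amber-pass (A7).
Holding amber-pass and green-permit grants C6 (A3).
Holding C6 and K20 grants green-pass (A6).
Holding green-permit and green-pass grants T19 (A4).
Holding K20, T19, and K28 grants K25 (A11).
Holding K28 and K25 grants green-key (A10).
Holding amber-pass and green-key grants C17 (A9).
ivory-badge would need T16 (A8), but T16 is never granted. No rule produces T16, and it is not given.

C17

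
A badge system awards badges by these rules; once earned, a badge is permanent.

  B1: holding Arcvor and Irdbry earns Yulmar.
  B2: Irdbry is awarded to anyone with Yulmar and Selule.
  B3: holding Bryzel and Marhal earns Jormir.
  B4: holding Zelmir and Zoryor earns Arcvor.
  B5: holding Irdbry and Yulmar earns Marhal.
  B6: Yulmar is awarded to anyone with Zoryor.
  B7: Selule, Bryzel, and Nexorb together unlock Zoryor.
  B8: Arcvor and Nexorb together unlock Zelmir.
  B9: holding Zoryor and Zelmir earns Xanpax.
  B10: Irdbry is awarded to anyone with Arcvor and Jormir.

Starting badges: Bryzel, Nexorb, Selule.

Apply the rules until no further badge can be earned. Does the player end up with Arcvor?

Arcvor would need Zelmir and Zoryor (B4), but Zelmir is never earned.

No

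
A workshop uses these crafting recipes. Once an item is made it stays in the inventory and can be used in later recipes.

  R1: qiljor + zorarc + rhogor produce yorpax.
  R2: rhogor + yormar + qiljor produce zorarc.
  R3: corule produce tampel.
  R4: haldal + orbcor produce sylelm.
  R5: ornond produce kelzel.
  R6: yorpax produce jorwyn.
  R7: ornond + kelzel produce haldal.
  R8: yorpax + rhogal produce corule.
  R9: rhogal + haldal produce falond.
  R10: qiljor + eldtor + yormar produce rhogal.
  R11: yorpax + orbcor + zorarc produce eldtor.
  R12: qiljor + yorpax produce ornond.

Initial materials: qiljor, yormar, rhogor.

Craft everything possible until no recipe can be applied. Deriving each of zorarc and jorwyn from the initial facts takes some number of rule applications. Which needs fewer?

zorarc

zorarc: Using R2, rhogor, yormar, and qiljor make zorarc. [1 rule application]
jorwyn: Using R2, rhogor, yormar, and qiljor make zorarc. Using R1, qiljor, zorarc, and rhogor make yorpax. Using R6, yorpax makes jorwyn. [3 rule applications]
zorarc needs fewer.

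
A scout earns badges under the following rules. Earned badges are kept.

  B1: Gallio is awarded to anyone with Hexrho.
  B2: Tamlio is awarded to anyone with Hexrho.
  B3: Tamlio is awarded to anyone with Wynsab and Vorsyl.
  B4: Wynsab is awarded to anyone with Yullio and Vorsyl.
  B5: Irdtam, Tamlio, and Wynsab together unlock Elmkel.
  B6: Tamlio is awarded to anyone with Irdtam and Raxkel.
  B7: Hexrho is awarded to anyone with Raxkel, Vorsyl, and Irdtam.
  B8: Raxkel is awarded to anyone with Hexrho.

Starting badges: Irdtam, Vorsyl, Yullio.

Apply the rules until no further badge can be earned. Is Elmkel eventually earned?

With Yullio and Vorsyl, Wynsab is earned (B4).
With Wynsab and Vorsyl, Tamlio is earned (B3).
With Irdtam, Tamlio, and Wynsab, Elmkel is earned (B5).

Yes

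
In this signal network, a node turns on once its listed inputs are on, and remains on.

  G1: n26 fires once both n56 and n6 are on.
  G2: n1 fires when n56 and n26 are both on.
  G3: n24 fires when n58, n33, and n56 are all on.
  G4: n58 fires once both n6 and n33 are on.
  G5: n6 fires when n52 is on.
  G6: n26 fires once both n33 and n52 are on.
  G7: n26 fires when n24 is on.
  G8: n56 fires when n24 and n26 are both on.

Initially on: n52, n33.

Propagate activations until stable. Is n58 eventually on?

G5: n52 on → n6 on.
n6 and n33 are on, so n58 fires (G4).

Yes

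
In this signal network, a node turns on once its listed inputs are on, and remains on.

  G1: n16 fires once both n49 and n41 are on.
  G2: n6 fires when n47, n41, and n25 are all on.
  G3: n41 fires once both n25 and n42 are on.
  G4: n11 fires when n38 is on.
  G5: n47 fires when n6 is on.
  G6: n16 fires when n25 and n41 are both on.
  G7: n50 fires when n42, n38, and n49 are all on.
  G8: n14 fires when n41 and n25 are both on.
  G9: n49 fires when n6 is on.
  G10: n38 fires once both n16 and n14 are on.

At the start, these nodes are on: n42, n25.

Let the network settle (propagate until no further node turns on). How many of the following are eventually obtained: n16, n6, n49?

1

G3: n25 and n42 on → n41 on.
n25 and n41 are on, so n16 fires (G6).
n16: reached.
n6 would need n47, n41, and n25 (G2), but n47 never turns on.
n49 would need n6 (G9), but n6 never turns on.
Reached: n16 — 1 of the 3.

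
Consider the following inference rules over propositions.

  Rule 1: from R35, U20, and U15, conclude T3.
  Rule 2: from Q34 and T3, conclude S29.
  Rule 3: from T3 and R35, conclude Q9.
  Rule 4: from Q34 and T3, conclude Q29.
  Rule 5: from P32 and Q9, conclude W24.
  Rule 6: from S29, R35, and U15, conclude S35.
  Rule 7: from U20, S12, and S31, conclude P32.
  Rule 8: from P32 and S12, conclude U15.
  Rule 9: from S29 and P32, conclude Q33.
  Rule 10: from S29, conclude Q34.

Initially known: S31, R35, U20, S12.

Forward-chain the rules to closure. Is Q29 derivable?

No

Q29 would need Q34 and T3 (Rule 4), but Q34 is never established.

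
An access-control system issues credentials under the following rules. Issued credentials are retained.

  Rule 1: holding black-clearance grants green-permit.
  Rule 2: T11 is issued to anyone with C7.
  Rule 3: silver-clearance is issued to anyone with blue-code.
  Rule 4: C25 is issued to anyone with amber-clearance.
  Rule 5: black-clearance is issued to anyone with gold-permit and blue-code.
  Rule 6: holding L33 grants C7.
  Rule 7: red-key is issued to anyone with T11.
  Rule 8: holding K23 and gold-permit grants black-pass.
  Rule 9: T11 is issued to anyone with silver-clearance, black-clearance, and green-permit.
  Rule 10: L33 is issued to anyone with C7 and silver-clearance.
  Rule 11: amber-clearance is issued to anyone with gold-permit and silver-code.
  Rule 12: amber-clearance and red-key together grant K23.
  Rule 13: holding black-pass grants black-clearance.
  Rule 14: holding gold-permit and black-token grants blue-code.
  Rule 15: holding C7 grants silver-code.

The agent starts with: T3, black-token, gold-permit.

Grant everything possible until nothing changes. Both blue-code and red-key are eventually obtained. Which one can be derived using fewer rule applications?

blue-code

blue-code: Holding gold-permit and black-token grants blue-code (Rule 14). [1 rule application]
red-key: Holding gold-permit and black-token grants blue-code (Rule 14). Holding gold-permit and blue-code grants black-clearance (Rule 5). Holding blue-code grants silver-clearance (Rule 3). Holding black-clearance grants green-permit (Rule 1). Holding silver-clearance, black-clearance, and green-permit grants T11 (Rule 9). Holding T11 grants red-key (Rule 7). [6 rule applications]
blue-code needs fewer.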